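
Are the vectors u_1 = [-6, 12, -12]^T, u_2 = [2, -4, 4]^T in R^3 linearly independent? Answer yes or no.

no

Form the matrix with these vectors as rows and row reduce.
R2 ← R2 + (1/3)·R1: [0, 0, 0]
1 nonzero row, so the 2 vectors span a space of dimension 1.
Since 1 < 2, the vectors are linearly dependent.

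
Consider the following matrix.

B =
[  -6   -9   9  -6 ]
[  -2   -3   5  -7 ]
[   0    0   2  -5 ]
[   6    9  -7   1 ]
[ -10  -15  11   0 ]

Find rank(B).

Row reduce to echelon form.
R2 ← R2 − (1/3)·R1: [0, 0, 2, -5]
R4 ← R4 + R1: [0, 0, 2, -5]
R5 ← R5 − (5/3)·R1: [0, 0, -4, 10]
R3 ← R3 − R2: [0, 0, 0, 0]
R4 ← R4 − R2: [0, 0, 0, 0]
R5 ← R5 + (2)·R2: [0, 0, 0, 0]
Echelon form has 2 nonzero rows, so rank(B) = 2.

2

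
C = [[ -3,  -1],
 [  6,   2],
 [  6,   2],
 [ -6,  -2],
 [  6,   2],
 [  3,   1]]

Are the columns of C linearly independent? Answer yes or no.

no

Row reduce C to echelon form.
R2 ← R2 + (2)·R1: [0, 0]
R3 ← R3 + (2)·R1: [0, 0]
R4 ← R4 − (2)·R1: [0, 0]
R5 ← R5 + (2)·R1: [0, 0]
R6 ← R6 + R1: [0, 0]
1 pivot among 2 columns.
Only 1 < 2 pivot columns, so the columns are linearly dependent.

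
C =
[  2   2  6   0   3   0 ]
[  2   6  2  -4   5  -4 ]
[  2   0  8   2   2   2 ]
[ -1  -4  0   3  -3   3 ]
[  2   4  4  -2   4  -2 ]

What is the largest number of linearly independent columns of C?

Row reduce to echelon form.
R2 ← R2 − R1: [0, 4, -4, -4, 2, -4]
R3 ← R3 − R1: [0, -2, 2, 2, -1, 2]
R4 ← R4 + (1/2)·R1: [0, -3, 3, 3, -3/2, 3]
R5 ← R5 − R1: [0, 2, -2, -2, 1, -2]
R3 ← R3 + (1/2)·R2: [0, 0, 0, 0, 0, 0]
R4 ← R4 + (3/4)·R2: [0, 0, 0, 0, 0, 0]
R5 ← R5 − (1/2)·R2: [0, 0, 0, 0, 0, 0]
Echelon form has 2 nonzero rows, so rank(C) = 2.
The rank gives the maximum number of linearly independent columns: 2.

2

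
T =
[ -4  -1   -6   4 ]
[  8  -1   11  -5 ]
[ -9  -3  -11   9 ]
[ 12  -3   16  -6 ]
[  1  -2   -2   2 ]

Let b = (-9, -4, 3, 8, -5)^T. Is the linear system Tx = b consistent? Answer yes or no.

no

Row reduce the augmented matrix [T | b].
R2 ← R2 + (2)·R1: [0, -3, -1, 3, -22]
R3 ← R3 − (9/4)·R1: [0, -3/4, 5/2, 0, 93/4]
R4 ← R4 + (3)·R1: [0, -6, -2, 6, -19]
R5 ← R5 + (1/4)·R1: [0, -9/4, -7/2, 3, -29/4]
R3 ← R3 − (1/4)·R2: [0, 0, 11/4, -3/4, 115/4]
R4 ← R4 − (2)·R2: [0, 0, 0, 0, 25]
R5 ← R5 − (3/4)·R2: [0, 0, -11/4, 3/4, 37/4]
R5 ← R5 + R3: [0, 0, 0, 0, 38]
R5 ← R5 − (38/25)·R4: [0, 0, 0, 0, 0]
The echelon form has 4 nonzero rows; the last pivot sits in the augmented column, so rank(T) = 3 but rank([T|b]) = 4.
Since the ranks differ, the system is inconsistent.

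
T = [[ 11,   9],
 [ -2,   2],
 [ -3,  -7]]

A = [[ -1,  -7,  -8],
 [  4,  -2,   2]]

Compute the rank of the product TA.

2

First compute TA:
[[ 25, -95, -70],
 [ 10,  10,  20],
 [-25,  35,  10]]
Now row reduce the product.
R2 ← R2 − (2/5)·R1: [0, 48, 48]
R3 ← R3 + R1: [0, -60, -60]
R3 ← R3 + (5/4)·R2: [0, 0, 0]
2 nonzero rows, so rank(TA) = 2.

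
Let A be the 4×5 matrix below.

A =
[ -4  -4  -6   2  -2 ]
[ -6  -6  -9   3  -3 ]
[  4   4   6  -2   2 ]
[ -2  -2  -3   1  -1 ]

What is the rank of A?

1

Row reduce to echelon form.
R2 ← R2 − (3/2)·R1: [0, 0, 0, 0, 0]
R3 ← R3 + R1: [0, 0, 0, 0, 0]
R4 ← R4 − (1/2)·R1: [0, 0, 0, 0, 0]
Echelon form has 1 nonzero row, so rank(A) = 1.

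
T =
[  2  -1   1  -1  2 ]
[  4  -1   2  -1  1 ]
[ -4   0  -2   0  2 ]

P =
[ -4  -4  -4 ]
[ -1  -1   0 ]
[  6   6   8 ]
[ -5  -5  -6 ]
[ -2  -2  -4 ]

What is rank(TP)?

1

First compute TP:
[[  0,   0,  -2],
 [  0,   0,   2],
 [  0,   0,  -8]]
Now row reduce the product.
R2 ← R2 + R1: [0, 0, 0]
R3 ← R3 − (4)·R1: [0, 0, 0]
1 nonzero row, so rank(TP) = 1.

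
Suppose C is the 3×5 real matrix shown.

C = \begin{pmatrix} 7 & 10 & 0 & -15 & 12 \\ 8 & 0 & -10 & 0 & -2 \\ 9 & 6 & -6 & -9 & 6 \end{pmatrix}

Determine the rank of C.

Row reduce to echelon form.
R2 ← R2 − (8/7)·R1: [0, -80/7, -10, 120/7, -110/7]
R3 ← R3 − (9/7)·R1: [0, -48/7, -6, 72/7, -66/7]
R3 ← R3 − (3/5)·R2: [0, 0, 0, 0, 0]
Echelon form has 2 nonzero rows, so rank(C) = 2.

2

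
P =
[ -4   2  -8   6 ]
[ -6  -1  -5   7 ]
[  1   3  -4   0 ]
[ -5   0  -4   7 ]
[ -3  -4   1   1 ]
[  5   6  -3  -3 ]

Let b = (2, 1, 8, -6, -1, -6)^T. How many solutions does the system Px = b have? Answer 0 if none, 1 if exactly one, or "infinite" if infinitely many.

Row reduce the augmented matrix [P | b].
R2 ← R2 − (3/2)·R1: [0, -4, 7, -2, -2]
R3 ← R3 + (1/4)·R1: [0, 7/2, -6, 3/2, 17/2]
R4 ← R4 − (5/4)·R1: [0, -5/2, 6, -1/2, -17/2]
R5 ← R5 − (3/4)·R1: [0, -11/2, 7, -7/2, -5/2]
R6 ← R6 + (5/4)·R1: [0, 17/2, -13, 9/2, -7/2]
R3 ← R3 + (7/8)·R2: [0, 0, 1/8, -1/4, 27/4]
R4 ← R4 − (5/8)·R2: [0, 0, 13/8, 3/4, -29/4]
R5 ← R5 − (11/8)·R2: [0, 0, -21/8, -3/4, 1/4]
R6 ← R6 + (17/8)·R2: [0, 0, 15/8, 1/4, -31/4]
R4 ← R4 − (13)·R3: [0, 0, 0, 4, -95]
R5 ← R5 + (21)·R3: [0, 0, 0, -6, 142]
R6 ← R6 − (15)·R3: [0, 0, 0, 4, -109]
R5 ← R5 + (3/2)·R4: [0, 0, 0, 0, -1/2]
R6 ← R6 − R4: [0, 0, 0, 0, -14]
R6 ← R6 − (28)·R5: [0, 0, 0, 0, 0]
The echelon form has 5 nonzero rows; the last pivot sits in the augmented column, so rank(P) = 4 but rank([P|b]) = 5.
Since the ranks differ, the system is inconsistent.
It has no solutions.

0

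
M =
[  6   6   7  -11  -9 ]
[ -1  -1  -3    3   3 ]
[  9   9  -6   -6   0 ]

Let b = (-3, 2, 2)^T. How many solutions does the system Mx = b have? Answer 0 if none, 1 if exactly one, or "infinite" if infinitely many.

0

Row reduce the augmented matrix [M | b].
R2 ← R2 + (1/6)·R1: [0, 0, -11/6, 7/6, 3/2, 3/2]
R3 ← R3 − (3/2)·R1: [0, 0, -33/2, 21/2, 27/2, 13/2]
R3 ← R3 − (9)·R2: [0, 0, 0, 0, 0, -7]
The echelon form has 3 nonzero rows; the last pivot sits in the augmented column, so rank(M) = 2 but rank([M|b]) = 3.
Since the ranks differ, the system is inconsistent.
It has no solutions.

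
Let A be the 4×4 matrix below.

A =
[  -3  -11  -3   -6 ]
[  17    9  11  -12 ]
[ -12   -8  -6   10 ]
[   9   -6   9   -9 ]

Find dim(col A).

3

Row reduce to echelon form.
R2 ← R2 + (17/3)·R1: [0, -160/3, -6, -46]
R3 ← R3 − (4)·R1: [0, 36, 6, 34]
R4 ← R4 + (3)·R1: [0, -39, 0, -27]
R3 ← R3 + (27/40)·R2: [0, 0, 39/20, 59/20]
R4 ← R4 − (117/160)·R2: [0, 0, 351/80, 531/80]
R4 ← R4 − (9/4)·R3: [0, 0, 0, 0]
Echelon form has 3 nonzero rows, so rank(A) = 3.
The column space has dimension equal to the rank: 3.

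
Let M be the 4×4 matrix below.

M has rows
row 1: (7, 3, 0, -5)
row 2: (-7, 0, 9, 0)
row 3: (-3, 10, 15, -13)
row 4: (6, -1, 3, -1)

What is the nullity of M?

1

Row reduce to echelon form.
R2 ← R2 + R1: [0, 3, 9, -5]
R3 ← R3 + (3/7)·R1: [0, 79/7, 15, -106/7]
R4 ← R4 − (6/7)·R1: [0, -25/7, 3, 23/7]
R3 ← R3 − (79/21)·R2: [0, 0, -132/7, 11/3]
R4 ← R4 + (25/21)·R2: [0, 0, 96/7, -8/3]
R4 ← R4 + (8/11)·R3: [0, 0, 0, 0]
3 nonzero rows, so rank(M) = 3.
M has 4 columns; by rank–nullity, nullity = 4 − 3 = 1.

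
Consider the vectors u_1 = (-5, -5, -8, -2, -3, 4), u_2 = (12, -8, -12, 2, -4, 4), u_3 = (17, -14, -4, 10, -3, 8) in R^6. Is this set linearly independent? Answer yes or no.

Form the matrix with these vectors as rows and row reduce.
R2 ← R2 + (12/5)·R1: [0, -20, -156/5, -14/5, -56/5, 68/5]
R3 ← R3 + (17/5)·R1: [0, -31, -156/5, 16/5, -66/5, 108/5]
R3 ← R3 − (31/20)·R2: [0, 0, 429/25, 377/50, 104/25, 13/25]
3 nonzero rows, so the 3 vectors span a space of dimension 3.
Since 3 = 3, the vectors are linearly independent.

yes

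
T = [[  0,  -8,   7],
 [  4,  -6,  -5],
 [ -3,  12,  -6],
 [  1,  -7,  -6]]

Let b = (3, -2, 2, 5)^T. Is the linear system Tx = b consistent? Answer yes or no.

Row reduce the augmented matrix [T | b].
Swap R1 ↔ R2
R3 ← R3 + (3/4)·R1: [0, 15/2, -39/4, 1/2]
R4 ← R4 − (1/4)·R1: [0, -11/2, -19/4, 11/2]
R3 ← R3 + (15/16)·R2: [0, 0, -51/16, 53/16]
R4 ← R4 − (11/16)·R2: [0, 0, -153/16, 55/16]
R4 ← R4 − (3)·R3: [0, 0, 0, -13/2]
The echelon form has 4 nonzero rows; the last pivot sits in the augmented column, so rank(T) = 3 but rank([T|b]) = 4.
Since the ranks differ, the system is inconsistent.

no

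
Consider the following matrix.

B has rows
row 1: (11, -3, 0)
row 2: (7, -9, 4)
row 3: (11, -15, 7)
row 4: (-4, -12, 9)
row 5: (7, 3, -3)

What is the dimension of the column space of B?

Row reduce to echelon form.
R2 ← R2 − (7/11)·R1: [0, -78/11, 4]
R3 ← R3 − R1: [0, -12, 7]
R4 ← R4 + (4/11)·R1: [0, -144/11, 9]
R5 ← R5 − (7/11)·R1: [0, 54/11, -3]
R3 ← R3 − (22/13)·R2: [0, 0, 3/13]
R4 ← R4 − (24/13)·R2: [0, 0, 21/13]
R5 ← R5 + (9/13)·R2: [0, 0, -3/13]
R4 ← R4 − (7)·R3: [0, 0, 0]
R5 ← R5 + R3: [0, 0, 0]
Echelon form has 3 nonzero rows, so rank(B) = 3.
The column space has dimension equal to the rank: 3.

3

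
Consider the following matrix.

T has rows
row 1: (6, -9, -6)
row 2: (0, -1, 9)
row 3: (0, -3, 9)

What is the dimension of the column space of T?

Row reduce to echelon form.
R3 ← R3 − (3)·R2: [0, 0, -18]
Echelon form has 3 nonzero rows, so rank(T) = 3.
The column space has dimension equal to the rank: 3.

3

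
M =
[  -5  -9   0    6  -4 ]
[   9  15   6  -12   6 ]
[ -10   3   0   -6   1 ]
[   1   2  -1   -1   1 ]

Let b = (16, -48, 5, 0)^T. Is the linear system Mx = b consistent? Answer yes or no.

Row reduce the augmented matrix [M | b].
R2 ← R2 + (9/5)·R1: [0, -6/5, 6, -6/5, -6/5, -96/5]
R3 ← R3 − (2)·R1: [0, 21, 0, -18, 9, -27]
R4 ← R4 + (1/5)·R1: [0, 1/5, -1, 1/5, 1/5, 16/5]
R3 ← R3 + (35/2)·R2: [0, 0, 105, -39, -12, -363]
R4 ← R4 + (1/6)·R2: [0, 0, 0, 0, 0, 0]
The echelon form has 3 nonzero rows, and every pivot lies in the first 5 columns, so rank(M) = rank([M|b]) = 3.
The system is consistent.

yes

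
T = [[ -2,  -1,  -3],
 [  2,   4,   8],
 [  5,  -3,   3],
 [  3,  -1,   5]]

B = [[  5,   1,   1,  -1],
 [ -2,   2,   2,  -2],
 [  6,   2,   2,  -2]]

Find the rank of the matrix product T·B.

2

First compute TB:
[[-26, -10, -10,  10],
 [ 50,  26,  26, -26],
 [ 49,   5,   5,  -5],
 [ 47,  11,  11, -11]]
Now row reduce the product.
R2 ← R2 + (25/13)·R1: [0, 88/13, 88/13, -88/13]
R3 ← R3 + (49/26)·R1: [0, -180/13, -180/13, 180/13]
R4 ← R4 + (47/26)·R1: [0, -92/13, -92/13, 92/13]
R3 ← R3 + (45/22)·R2: [0, 0, 0, 0]
R4 ← R4 + (23/22)·R2: [0, 0, 0, 0]
2 nonzero rows, so rank(TB) = 2.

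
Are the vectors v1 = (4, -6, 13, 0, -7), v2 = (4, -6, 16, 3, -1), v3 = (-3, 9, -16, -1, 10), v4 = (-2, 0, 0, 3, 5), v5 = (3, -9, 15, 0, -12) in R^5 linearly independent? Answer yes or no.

no

Form the matrix with these vectors as rows and row reduce.
R2 ← R2 − R1: [0, 0, 3, 3, 6]
R3 ← R3 + (3/4)·R1: [0, 9/2, -25/4, -1, 19/4]
R4 ← R4 + (1/2)·R1: [0, -3, 13/2, 3, 3/2]
R5 ← R5 − (3/4)·R1: [0, -9/2, 21/4, 0, -27/4]
Swap R2 ↔ R3
R4 ← R4 + (2/3)·R2: [0, 0, 7/3, 7/3, 14/3]
R5 ← R5 + R2: [0, 0, -1, -1, -2]
R4 ← R4 − (7/9)·R3: [0, 0, 0, 0, 0]
R5 ← R5 + (1/3)·R3: [0, 0, 0, 0, 0]
3 nonzero rows, so the 5 vectors span a space of dimension 3.
Since 3 < 5, the vectors are linearly dependent.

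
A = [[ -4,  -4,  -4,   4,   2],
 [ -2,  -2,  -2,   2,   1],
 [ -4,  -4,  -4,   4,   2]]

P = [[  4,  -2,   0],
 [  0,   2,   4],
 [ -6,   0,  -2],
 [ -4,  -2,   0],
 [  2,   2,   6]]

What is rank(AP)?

First compute AP:
[[ -4,  -4,   4],
 [ -2,  -2,   2],
 [ -4,  -4,   4]]
Now row reduce the product.
R2 ← R2 − (1/2)·R1: [0, 0, 0]
R3 ← R3 − R1: [0, 0, 0]
1 nonzero row, so rank(AP) = 1.

1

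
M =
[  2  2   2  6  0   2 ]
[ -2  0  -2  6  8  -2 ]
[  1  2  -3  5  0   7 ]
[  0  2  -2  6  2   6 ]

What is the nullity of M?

Row reduce to echelon form.
R2 ← R2 + R1: [0, 2, 0, 12, 8, 0]
R3 ← R3 − (1/2)·R1: [0, 1, -4, 2, 0, 6]
R3 ← R3 − (1/2)·R2: [0, 0, -4, -4, -4, 6]
R4 ← R4 − R2: [0, 0, -2, -6, -6, 6]
R4 ← R4 − (1/2)·R3: [0, 0, 0, -4, -4, 3]
4 nonzero rows, so rank(M) = 4.
M has 6 columns; by rank–nullity, nullity = 6 − 4 = 2.

2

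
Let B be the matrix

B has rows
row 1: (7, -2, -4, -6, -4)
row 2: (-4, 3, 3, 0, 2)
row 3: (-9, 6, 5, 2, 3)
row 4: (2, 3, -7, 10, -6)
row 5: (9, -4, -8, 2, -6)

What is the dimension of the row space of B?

4

Row reduce to echelon form.
R2 ← R2 + (4/7)·R1: [0, 13/7, 5/7, -24/7, -2/7]
R3 ← R3 + (9/7)·R1: [0, 24/7, -1/7, -40/7, -15/7]
R4 ← R4 − (2/7)·R1: [0, 25/7, -41/7, 82/7, -34/7]
R5 ← R5 − (9/7)·R1: [0, -10/7, -20/7, 68/7, -6/7]
R3 ← R3 − (24/13)·R2: [0, 0, -19/13, 8/13, -21/13]
R4 ← R4 − (25/13)·R2: [0, 0, -94/13, 238/13, -56/13]
R5 ← R5 + (10/13)·R2: [0, 0, -30/13, 92/13, -14/13]
R4 ← R4 − (94/19)·R3: [0, 0, 0, 290/19, 70/19]
R5 ← R5 − (30/19)·R3: [0, 0, 0, 116/19, 28/19]
R5 ← R5 − (2/5)·R4: [0, 0, 0, 0, 0]
Echelon form has 4 nonzero rows, so rank(B) = 4.
The row space has dimension equal to the rank: 4.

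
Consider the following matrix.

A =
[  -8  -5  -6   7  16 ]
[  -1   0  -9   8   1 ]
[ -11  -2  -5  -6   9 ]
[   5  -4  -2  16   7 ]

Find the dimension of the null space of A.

Row reduce to echelon form.
R2 ← R2 − (1/8)·R1: [0, 5/8, -33/4, 57/8, -1]
R3 ← R3 − (11/8)·R1: [0, 39/8, 13/4, -125/8, -13]
R4 ← R4 + (5/8)·R1: [0, -57/8, -23/4, 163/8, 17]
R3 ← R3 − (39/5)·R2: [0, 0, 338/5, -356/5, -26/5]
R4 ← R4 + (57/5)·R2: [0, 0, -499/5, 508/5, 28/5]
R4 ← R4 + (499/338)·R3: [0, 0, 0, -594/169, -27/13]
4 nonzero rows, so rank(A) = 4.
A has 5 columns; by rank–nullity, nullity = 5 − 4 = 1.

1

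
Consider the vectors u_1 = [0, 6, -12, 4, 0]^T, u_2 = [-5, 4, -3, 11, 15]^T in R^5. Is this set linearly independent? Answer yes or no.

Form the matrix with these vectors as rows and row reduce.
Swap R1 ↔ R2
2 nonzero rows, so the 2 vectors span a space of dimension 2.
Since 2 = 2, the vectors are linearly independent.

yes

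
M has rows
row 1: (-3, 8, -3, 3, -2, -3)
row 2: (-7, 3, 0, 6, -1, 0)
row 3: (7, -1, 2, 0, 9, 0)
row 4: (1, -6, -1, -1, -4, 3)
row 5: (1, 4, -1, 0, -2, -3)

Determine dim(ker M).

1

Row reduce to echelon form.
R2 ← R2 − (7/3)·R1: [0, -47/3, 7, -1, 11/3, 7]
R3 ← R3 + (7/3)·R1: [0, 53/3, -5, 7, 13/3, -7]
R4 ← R4 + (1/3)·R1: [0, -10/3, -2, 0, -14/3, 2]
R5 ← R5 + (1/3)·R1: [0, 20/3, -2, 1, -8/3, -4]
R3 ← R3 + (53/47)·R2: [0, 0, 136/47, 276/47, 398/47, 42/47]
R4 ← R4 − (10/47)·R2: [0, 0, -164/47, 10/47, -256/47, 24/47]
R5 ← R5 + (20/47)·R2: [0, 0, 46/47, 27/47, -52/47, -48/47]
R4 ← R4 + (41/34)·R3: [0, 0, 0, 124/17, 81/17, 27/17]
R5 ← R5 − (23/68)·R3: [0, 0, 0, -24/17, -135/34, -45/34]
R5 ← R5 + (6/31)·R4: [0, 0, 0, 0, -189/62, -63/62]
5 nonzero rows, so rank(M) = 5.
M has 6 columns; by rank–nullity, nullity = 6 − 5 = 1.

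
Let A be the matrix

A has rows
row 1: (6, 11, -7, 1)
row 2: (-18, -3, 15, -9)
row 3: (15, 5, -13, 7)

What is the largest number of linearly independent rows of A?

2

Row reduce to echelon form.
R2 ← R2 + (3)·R1: [0, 30, -6, -6]
R3 ← R3 − (5/2)·R1: [0, -45/2, 9/2, 9/2]
R3 ← R3 + (3/4)·R2: [0, 0, 0, 0]
Echelon form has 2 nonzero rows, so rank(A) = 2.
The rank gives the maximum number of linearly independent rows: 2.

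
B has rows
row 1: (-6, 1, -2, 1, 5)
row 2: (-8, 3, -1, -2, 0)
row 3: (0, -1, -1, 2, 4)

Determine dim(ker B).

Row reduce to echelon form.
R2 ← R2 − (4/3)·R1: [0, 5/3, 5/3, -10/3, -20/3]
R3 ← R3 + (3/5)·R2: [0, 0, 0, 0, 0]
2 nonzero rows, so rank(B) = 2.
B has 5 columns; by rank–nullity, nullity = 5 − 2 = 3.

3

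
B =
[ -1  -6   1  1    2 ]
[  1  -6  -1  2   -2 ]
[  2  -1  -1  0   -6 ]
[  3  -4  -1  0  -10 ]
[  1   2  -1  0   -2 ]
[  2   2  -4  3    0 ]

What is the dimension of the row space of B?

Row reduce to echelon form.
R2 ← R2 + R1: [0, -12, 0, 3, 0]
R3 ← R3 + (2)·R1: [0, -13, 1, 2, -2]
R4 ← R4 + (3)·R1: [0, -22, 2, 3, -4]
R5 ← R5 + R1: [0, -4, 0, 1, 0]
R6 ← R6 + (2)·R1: [0, -10, -2, 5, 4]
R3 ← R3 − (13/12)·R2: [0, 0, 1, -5/4, -2]
R4 ← R4 − (11/6)·R2: [0, 0, 2, -5/2, -4]
R5 ← R5 − (1/3)·R2: [0, 0, 0, 0, 0]
R6 ← R6 − (5/6)·R2: [0, 0, -2, 5/2, 4]
R4 ← R4 − (2)·R3: [0, 0, 0, 0, 0]
R6 ← R6 + (2)·R3: [0, 0, 0, 0, 0]
Echelon form has 3 nonzero rows, so rank(B) = 3.
The row space has dimension equal to the rank: 3.

3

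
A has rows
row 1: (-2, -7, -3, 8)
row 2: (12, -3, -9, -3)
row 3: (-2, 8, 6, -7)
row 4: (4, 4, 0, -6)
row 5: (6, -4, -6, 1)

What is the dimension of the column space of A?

Row reduce to echelon form.
R2 ← R2 + (6)·R1: [0, -45, -27, 45]
R3 ← R3 − R1: [0, 15, 9, -15]
R4 ← R4 + (2)·R1: [0, -10, -6, 10]
R5 ← R5 + (3)·R1: [0, -25, -15, 25]
R3 ← R3 + (1/3)·R2: [0, 0, 0, 0]
R4 ← R4 − (2/9)·R2: [0, 0, 0, 0]
R5 ← R5 − (5/9)·R2: [0, 0, 0, 0]
Echelon form has 2 nonzero rows, so rank(A) = 2.
The column space has dimension equal to the rank: 2.

2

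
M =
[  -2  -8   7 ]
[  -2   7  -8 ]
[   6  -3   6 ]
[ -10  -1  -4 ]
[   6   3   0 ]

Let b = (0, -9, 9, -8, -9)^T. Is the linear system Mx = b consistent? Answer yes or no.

no

Row reduce the augmented matrix [M | b].
R2 ← R2 − R1: [0, 15, -15, -9]
R3 ← R3 + (3)·R1: [0, -27, 27, 9]
R4 ← R4 − (5)·R1: [0, 39, -39, -8]
R5 ← R5 + (3)·R1: [0, -21, 21, -9]
R3 ← R3 + (9/5)·R2: [0, 0, 0, -36/5]
R4 ← R4 − (13/5)·R2: [0, 0, 0, 77/5]
R5 ← R5 + (7/5)·R2: [0, 0, 0, -108/5]
R4 ← R4 + (77/36)·R3: [0, 0, 0, 0]
R5 ← R5 − (3)·R3: [0, 0, 0, 0]
The echelon form has 3 nonzero rows; the last pivot sits in the augmented column, so rank(M) = 2 but rank([M|b]) = 3.
Since the ranks differ, the system is inconsistent.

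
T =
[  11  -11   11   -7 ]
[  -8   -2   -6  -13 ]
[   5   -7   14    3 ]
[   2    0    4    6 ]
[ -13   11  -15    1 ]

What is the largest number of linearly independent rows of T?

4

Row reduce to echelon form.
R2 ← R2 + (8/11)·R1: [0, -10, 2, -199/11]
R3 ← R3 − (5/11)·R1: [0, -2, 9, 68/11]
R4 ← R4 − (2/11)·R1: [0, 2, 2, 80/11]
R5 ← R5 + (13/11)·R1: [0, -2, -2, -80/11]
R3 ← R3 − (1/5)·R2: [0, 0, 43/5, 49/5]
R4 ← R4 + (1/5)·R2: [0, 0, 12/5, 201/55]
R5 ← R5 − (1/5)·R2: [0, 0, -12/5, -201/55]
R4 ← R4 − (12/43)·R3: [0, 0, 0, 435/473]
R5 ← R5 + (12/43)·R3: [0, 0, 0, -435/473]
R5 ← R5 + R4: [0, 0, 0, 0]
Echelon form has 4 nonzero rows, so rank(T) = 4.
The rank gives the maximum number of linearly independent rows: 4.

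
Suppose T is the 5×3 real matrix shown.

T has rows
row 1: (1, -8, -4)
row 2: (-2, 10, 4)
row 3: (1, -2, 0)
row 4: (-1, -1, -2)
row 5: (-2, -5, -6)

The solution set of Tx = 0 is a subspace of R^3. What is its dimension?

Row reduce to echelon form.
R2 ← R2 + (2)·R1: [0, -6, -4]
R3 ← R3 − R1: [0, 6, 4]
R4 ← R4 + R1: [0, -9, -6]
R5 ← R5 + (2)·R1: [0, -21, -14]
R3 ← R3 + R2: [0, 0, 0]
R4 ← R4 − (3/2)·R2: [0, 0, 0]
R5 ← R5 − (7/2)·R2: [0, 0, 0]
2 nonzero rows, so rank(T) = 2.
T has 3 columns; by rank–nullity, nullity = 3 − 2 = 1.

1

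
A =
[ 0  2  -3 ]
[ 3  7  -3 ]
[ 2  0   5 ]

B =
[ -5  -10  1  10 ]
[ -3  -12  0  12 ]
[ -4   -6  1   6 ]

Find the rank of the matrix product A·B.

First compute AB:
[[  6,  -6,  -3,   6],
 [-24, -96,   0,  96],
 [-30, -50,   7,  50]]
Now row reduce the product.
R2 ← R2 + (4)·R1: [0, -120, -12, 120]
R3 ← R3 + (5)·R1: [0, -80, -8, 80]
R3 ← R3 − (2/3)·R2: [0, 0, 0, 0]
2 nonzero rows, so rank(AB) = 2.

2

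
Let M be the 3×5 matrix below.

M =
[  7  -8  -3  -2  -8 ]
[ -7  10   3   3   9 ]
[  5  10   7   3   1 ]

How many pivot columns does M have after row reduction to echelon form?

3

Row reduce to echelon form.
R2 ← R2 + R1: [0, 2, 0, 1, 1]
R3 ← R3 − (5/7)·R1: [0, 110/7, 64/7, 31/7, 47/7]
R3 ← R3 − (55/7)·R2: [0, 0, 64/7, -24/7, -8/7]
Echelon form has 3 nonzero rows, so rank(M) = 3.
Each nonzero row contributes one pivot column: 3 pivot columns.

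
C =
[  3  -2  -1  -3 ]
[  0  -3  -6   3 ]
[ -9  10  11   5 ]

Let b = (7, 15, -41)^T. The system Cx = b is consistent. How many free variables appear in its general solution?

2

Row reduce the augmented matrix [C | b].
R3 ← R3 + (3)·R1: [0, 4, 8, -4, -20]
R3 ← R3 + (4/3)·R2: [0, 0, 0, 0, 0]
The echelon form has 2 nonzero rows, and every pivot lies in the first 4 columns, so rank(C) = rank([C|b]) = 2.
The system is consistent.
Free variables = (unknowns) − (rank) = 4 − 2 = 2.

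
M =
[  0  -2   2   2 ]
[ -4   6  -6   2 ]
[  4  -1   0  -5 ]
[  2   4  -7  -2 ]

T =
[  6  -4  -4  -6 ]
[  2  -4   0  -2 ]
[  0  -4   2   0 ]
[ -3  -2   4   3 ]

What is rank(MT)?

First compute MT:
[[-10,  -4,  12,  10],
 [-18,  12,  12,  18],
 [ 37,  -2, -36, -37],
 [ 26,   8, -30, -26]]
Now row reduce the product.
R2 ← R2 − (9/5)·R1: [0, 96/5, -48/5, 0]
R3 ← R3 + (37/10)·R1: [0, -84/5, 42/5, 0]
R4 ← R4 + (13/5)·R1: [0, -12/5, 6/5, 0]
R3 ← R3 + (7/8)·R2: [0, 0, 0, 0]
R4 ← R4 + (1/8)·R2: [0, 0, 0, 0]
2 nonzero rows, so rank(MT) = 2.

2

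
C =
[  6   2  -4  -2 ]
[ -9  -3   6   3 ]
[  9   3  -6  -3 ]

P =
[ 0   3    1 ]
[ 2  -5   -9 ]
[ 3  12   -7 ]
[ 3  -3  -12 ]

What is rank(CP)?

1

First compute CP:
[[-14, -34,  40],
 [ 21,  51, -60],
 [-21, -51,  60]]
Now row reduce the product.
R2 ← R2 + (3/2)·R1: [0, 0, 0]
R3 ← R3 − (3/2)·R1: [0, 0, 0]
1 nonzero row, so rank(CP) = 1.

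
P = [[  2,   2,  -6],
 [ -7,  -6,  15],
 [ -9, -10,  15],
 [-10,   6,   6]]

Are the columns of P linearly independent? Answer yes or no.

yes

Row reduce P to echelon form.
R2 ← R2 + (7/2)·R1: [0, 1, -6]
R3 ← R3 + (9/2)·R1: [0, -1, -12]
R4 ← R4 + (5)·R1: [0, 16, -24]
R3 ← R3 + R2: [0, 0, -18]
R4 ← R4 − (16)·R2: [0, 0, 72]
R4 ← R4 + (4)·R3: [0, 0, 0]
3 pivots among 3 columns.
Every column is a pivot column, so the columns are linearly independent.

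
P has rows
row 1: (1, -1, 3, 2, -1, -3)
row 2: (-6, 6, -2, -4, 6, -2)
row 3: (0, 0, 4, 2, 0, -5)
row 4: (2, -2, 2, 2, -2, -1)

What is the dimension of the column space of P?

Row reduce to echelon form.
R2 ← R2 + (6)·R1: [0, 0, 16, 8, 0, -20]
R4 ← R4 − (2)·R1: [0, 0, -4, -2, 0, 5]
R3 ← R3 − (1/4)·R2: [0, 0, 0, 0, 0, 0]
R4 ← R4 + (1/4)·R2: [0, 0, 0, 0, 0, 0]
Echelon form has 2 nonzero rows, so rank(P) = 2.
The column space has dimension equal to the rank: 2.

2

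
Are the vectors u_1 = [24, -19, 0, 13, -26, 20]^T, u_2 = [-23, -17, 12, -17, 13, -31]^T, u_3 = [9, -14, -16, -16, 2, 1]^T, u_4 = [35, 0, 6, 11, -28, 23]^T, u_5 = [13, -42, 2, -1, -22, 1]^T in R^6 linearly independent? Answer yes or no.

yes

Form the matrix with these vectors as rows and row reduce.
R2 ← R2 + (23/24)·R1: [0, -845/24, 12, -109/24, -143/12, -71/6]
R3 ← R3 − (3/8)·R1: [0, -55/8, -16, -167/8, 47/4, -13/2]
R4 ← R4 − (35/24)·R1: [0, 665/24, 6, -191/24, 119/12, -37/6]
R5 ← R5 − (13/24)·R1: [0, -761/24, 2, -193/24, -95/12, -59/6]
R3 ← R3 − (33/169)·R2: [0, 0, -3100/169, -3378/169, 183/13, -708/169]
R4 ← R4 + (133/169)·R2: [0, 0, 2610/169, -1949/169, 7/13, -2616/169]
R5 ← R5 − (761/845)·R2: [0, 0, -7442/845, -3339/845, 183/65, 696/845]
R4 ← R4 + (261/310)·R3: [0, 0, 0, -4396/155, 3841/310, -2946/155]
R5 ← R5 − (3721/7750)·R3: [0, 0, 0, 21876/3875, -30561/7750, 10986/3875]
R5 ← R5 + (5469/27475)·R4: [0, 0, 0, 0, -40581/27475, -26052/27475]
5 nonzero rows, so the 5 vectors span a space of dimension 5.
Since 5 = 5, the vectors are linearly independent.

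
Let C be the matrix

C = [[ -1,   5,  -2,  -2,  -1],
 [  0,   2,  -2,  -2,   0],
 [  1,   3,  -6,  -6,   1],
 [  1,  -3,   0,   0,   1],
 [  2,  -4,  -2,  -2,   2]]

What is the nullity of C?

Row reduce to echelon form.
R3 ← R3 + R1: [0, 8, -8, -8, 0]
R4 ← R4 + R1: [0, 2, -2, -2, 0]
R5 ← R5 + (2)·R1: [0, 6, -6, -6, 0]
R3 ← R3 − (4)·R2: [0, 0, 0, 0, 0]
R4 ← R4 − R2: [0, 0, 0, 0, 0]
R5 ← R5 − (3)·R2: [0, 0, 0, 0, 0]
2 nonzero rows, so rank(C) = 2.
C has 5 columns; by rank–nullity, nullity = 5 − 2 = 3.

3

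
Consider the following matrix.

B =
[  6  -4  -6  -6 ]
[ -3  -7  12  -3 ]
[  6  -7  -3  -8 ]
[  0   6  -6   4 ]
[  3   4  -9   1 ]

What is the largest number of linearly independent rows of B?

Row reduce to echelon form.
R2 ← R2 + (1/2)·R1: [0, -9, 9, -6]
R3 ← R3 − R1: [0, -3, 3, -2]
R5 ← R5 − (1/2)·R1: [0, 6, -6, 4]
R3 ← R3 − (1/3)·R2: [0, 0, 0, 0]
R4 ← R4 + (2/3)·R2: [0, 0, 0, 0]
R5 ← R5 + (2/3)·R2: [0, 0, 0, 0]
Echelon form has 2 nonzero rows, so rank(B) = 2.
The rank gives the maximum number of linearly independent rows: 2.

2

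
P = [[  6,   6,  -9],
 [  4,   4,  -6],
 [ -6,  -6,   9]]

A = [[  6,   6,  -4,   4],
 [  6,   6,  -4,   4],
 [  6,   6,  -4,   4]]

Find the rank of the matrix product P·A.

1

First compute PA:
[[ 18,  18, -12,  12],
 [ 12,  12,  -8,   8],
 [-18, -18,  12, -12]]
Now row reduce the product.
R2 ← R2 − (2/3)·R1: [0, 0, 0, 0]
R3 ← R3 + R1: [0, 0, 0, 0]
1 nonzero row, so rank(PA) = 1.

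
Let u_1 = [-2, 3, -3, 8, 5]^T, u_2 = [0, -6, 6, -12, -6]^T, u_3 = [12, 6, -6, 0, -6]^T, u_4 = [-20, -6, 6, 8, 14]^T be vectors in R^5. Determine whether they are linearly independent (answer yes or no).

no

Form the matrix with these vectors as rows and row reduce.
R3 ← R3 + (6)·R1: [0, 24, -24, 48, 24]
R4 ← R4 − (10)·R1: [0, -36, 36, -72, -36]
R3 ← R3 + (4)·R2: [0, 0, 0, 0, 0]
R4 ← R4 − (6)·R2: [0, 0, 0, 0, 0]
2 nonzero rows, so the 4 vectors span a space of dimension 2.
Since 2 < 4, the vectors are linearly dependent.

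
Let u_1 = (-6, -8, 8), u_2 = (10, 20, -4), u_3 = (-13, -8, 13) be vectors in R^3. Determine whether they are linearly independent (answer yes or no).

Form the matrix with these vectors as rows and row reduce.
R2 ← R2 + (5/3)·R1: [0, 20/3, 28/3]
R3 ← R3 − (13/6)·R1: [0, 28/3, -13/3]
R3 ← R3 − (7/5)·R2: [0, 0, -87/5]
3 nonzero rows, so the 3 vectors span a space of dimension 3.
Since 3 = 3, the vectors are linearly independent.

yes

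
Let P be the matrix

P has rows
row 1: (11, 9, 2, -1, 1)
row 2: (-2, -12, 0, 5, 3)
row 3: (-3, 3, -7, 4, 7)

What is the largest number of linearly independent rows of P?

Row reduce to echelon form.
R2 ← R2 + (2/11)·R1: [0, -114/11, 4/11, 53/11, 35/11]
R3 ← R3 + (3/11)·R1: [0, 60/11, -71/11, 41/11, 80/11]
R3 ← R3 + (10/19)·R2: [0, 0, -119/19, 119/19, 170/19]
Echelon form has 3 nonzero rows, so rank(P) = 3.
The rank gives the maximum number of linearly independent rows: 3.

3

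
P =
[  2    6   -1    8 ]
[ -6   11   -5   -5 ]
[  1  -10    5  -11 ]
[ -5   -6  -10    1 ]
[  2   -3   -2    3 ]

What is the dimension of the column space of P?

Row reduce to echelon form.
R2 ← R2 + (3)·R1: [0, 29, -8, 19]
R3 ← R3 − (1/2)·R1: [0, -13, 11/2, -15]
R4 ← R4 + (5/2)·R1: [0, 9, -25/2, 21]
R5 ← R5 − R1: [0, -9, -1, -5]
R3 ← R3 + (13/29)·R2: [0, 0, 111/58, -188/29]
R4 ← R4 − (9/29)·R2: [0, 0, -581/58, 438/29]
R5 ← R5 + (9/29)·R2: [0, 0, -101/29, 26/29]
R4 ← R4 + (581/111)·R3: [0, 0, 0, -2090/111]
R5 ← R5 + (202/111)·R3: [0, 0, 0, -1210/111]
R5 ← R5 − (11/19)·R4: [0, 0, 0, 0]
Echelon form has 4 nonzero rows, so rank(P) = 4.
The column space has dimension equal to the rank: 4.

4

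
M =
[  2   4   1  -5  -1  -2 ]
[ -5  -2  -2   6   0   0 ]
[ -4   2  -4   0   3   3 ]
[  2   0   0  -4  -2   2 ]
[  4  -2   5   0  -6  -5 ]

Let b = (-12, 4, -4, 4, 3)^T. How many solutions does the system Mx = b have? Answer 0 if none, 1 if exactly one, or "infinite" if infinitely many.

Row reduce the augmented matrix [M | b].
R2 ← R2 + (5/2)·R1: [0, 8, 1/2, -13/2, -5/2, -5, -26]
R3 ← R3 + (2)·R1: [0, 10, -2, -10, 1, -1, -28]
R4 ← R4 − R1: [0, -4, -1, 1, -1, 4, 16]
R5 ← R5 − (2)·R1: [0, -10, 3, 10, -4, -1, 27]
R3 ← R3 − (5/4)·R2: [0, 0, -21/8, -15/8, 33/8, 21/4, 9/2]
R4 ← R4 + (1/2)·R2: [0, 0, -3/4, -9/4, -9/4, 3/2, 3]
R5 ← R5 + (5/4)·R2: [0, 0, 29/8, 15/8, -57/8, -29/4, -11/2]
R4 ← R4 − (2/7)·R3: [0, 0, 0, -12/7, -24/7, 0, 12/7]
R5 ← R5 + (29/21)·R3: [0, 0, 0, -5/7, -10/7, 0, 5/7]
R5 ← R5 − (5/12)·R4: [0, 0, 0, 0, 0, 0, 0]
The echelon form has 4 nonzero rows, and every pivot lies in the first 6 columns, so rank(M) = rank([M|b]) = 4.
The system is consistent.
rank = 4 < 6 unknowns, so there are infinitely many solutions.

infinite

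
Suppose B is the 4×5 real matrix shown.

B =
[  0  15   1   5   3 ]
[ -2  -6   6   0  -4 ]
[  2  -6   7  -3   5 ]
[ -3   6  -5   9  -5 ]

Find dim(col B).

Row reduce to echelon form.
Swap R1 ↔ R2
R3 ← R3 + R1: [0, -12, 13, -3, 1]
R4 ← R4 − (3/2)·R1: [0, 15, -14, 9, 1]
R3 ← R3 + (4/5)·R2: [0, 0, 69/5, 1, 17/5]
R4 ← R4 − R2: [0, 0, -15, 4, -2]
R4 ← R4 + (25/23)·R3: [0, 0, 0, 117/23, 39/23]
Echelon form has 4 nonzero rows, so rank(B) = 4.
The column space has dimension equal to the rank: 4.

4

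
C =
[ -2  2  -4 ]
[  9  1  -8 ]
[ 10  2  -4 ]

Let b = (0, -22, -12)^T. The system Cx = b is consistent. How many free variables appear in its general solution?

0

Row reduce the augmented matrix [C | b].
R2 ← R2 + (9/2)·R1: [0, 10, -26, -22]
R3 ← R3 + (5)·R1: [0, 12, -24, -12]
R3 ← R3 − (6/5)·R2: [0, 0, 36/5, 72/5]
The echelon form has 3 nonzero rows, and every pivot lies in the first 3 columns, so rank(C) = rank([C|b]) = 3.
The system is consistent.
Free variables = (unknowns) − (rank) = 3 − 3 = 0.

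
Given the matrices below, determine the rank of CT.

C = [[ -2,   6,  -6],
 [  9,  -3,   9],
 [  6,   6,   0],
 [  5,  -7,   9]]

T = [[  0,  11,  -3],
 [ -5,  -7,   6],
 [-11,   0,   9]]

2

First compute CT:
[[ 36, -64, -12],
 [-84, 120,  36],
 [-30,  24,  18],
 [-64, 104,  24]]
Now row reduce the product.
R2 ← R2 + (7/3)·R1: [0, -88/3, 8]
R3 ← R3 + (5/6)·R1: [0, -88/3, 8]
R4 ← R4 + (16/9)·R1: [0, -88/9, 8/3]
R3 ← R3 − R2: [0, 0, 0]
R4 ← R4 − (1/3)·R2: [0, 0, 0]
2 nonzero rows, so rank(CT) = 2.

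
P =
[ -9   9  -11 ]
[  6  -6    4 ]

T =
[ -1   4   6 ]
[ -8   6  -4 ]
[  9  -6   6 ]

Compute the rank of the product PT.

First compute PT:
[[-162,  84, -156],
 [ 78, -36,  84]]
Now row reduce the product.
R2 ← R2 + (13/27)·R1: [0, 40/9, 80/9]
2 nonzero rows, so rank(PT) = 2.

2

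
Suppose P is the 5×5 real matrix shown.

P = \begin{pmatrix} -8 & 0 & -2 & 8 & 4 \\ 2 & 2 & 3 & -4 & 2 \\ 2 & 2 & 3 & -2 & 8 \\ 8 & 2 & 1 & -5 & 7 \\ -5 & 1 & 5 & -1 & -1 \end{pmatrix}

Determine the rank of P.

Row reduce to echelon form.
R2 ← R2 + (1/4)·R1: [0, 2, 5/2, -2, 3]
R3 ← R3 + (1/4)·R1: [0, 2, 5/2, 0, 9]
R4 ← R4 + R1: [0, 2, -1, 3, 11]
R5 ← R5 − (5/8)·R1: [0, 1, 25/4, -6, -7/2]
R3 ← R3 − R2: [0, 0, 0, 2, 6]
R4 ← R4 − R2: [0, 0, -7/2, 5, 8]
R5 ← R5 − (1/2)·R2: [0, 0, 5, -5, -5]
Swap R3 ↔ R4
R5 ← R5 + (10/7)·R3: [0, 0, 0, 15/7, 45/7]
R5 ← R5 − (15/14)·R4: [0, 0, 0, 0, 0]
Echelon form has 4 nonzero rows, so rank(P) = 4.

4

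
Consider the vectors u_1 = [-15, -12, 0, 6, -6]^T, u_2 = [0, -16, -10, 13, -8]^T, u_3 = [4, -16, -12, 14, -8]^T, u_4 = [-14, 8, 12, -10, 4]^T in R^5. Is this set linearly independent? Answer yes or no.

Form the matrix with these vectors as rows and row reduce.
R3 ← R3 + (4/15)·R1: [0, -96/5, -12, 78/5, -48/5]
R4 ← R4 − (14/15)·R1: [0, 96/5, 12, -78/5, 48/5]
R3 ← R3 − (6/5)·R2: [0, 0, 0, 0, 0]
R4 ← R4 + (6/5)·R2: [0, 0, 0, 0, 0]
2 nonzero rows, so the 4 vectors span a space of dimension 2.
Since 2 < 4, the vectors are linearly dependent.

no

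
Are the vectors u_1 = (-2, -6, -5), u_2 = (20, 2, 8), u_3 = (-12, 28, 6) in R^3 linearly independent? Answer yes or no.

Form the matrix with these vectors as rows and row reduce.
R2 ← R2 + (10)·R1: [0, -58, -42]
R3 ← R3 − (6)·R1: [0, 64, 36]
R3 ← R3 + (32/29)·R2: [0, 0, -300/29]
3 nonzero rows, so the 3 vectors span a space of dimension 3.
Since 3 = 3, the vectors are linearly independent.

yes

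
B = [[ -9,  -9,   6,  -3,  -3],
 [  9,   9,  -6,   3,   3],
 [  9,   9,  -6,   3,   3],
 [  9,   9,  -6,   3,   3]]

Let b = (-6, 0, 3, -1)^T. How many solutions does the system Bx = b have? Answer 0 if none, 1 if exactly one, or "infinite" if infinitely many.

Row reduce the augmented matrix [B | b].
R2 ← R2 + R1: [0, 0, 0, 0, 0, -6]
R3 ← R3 + R1: [0, 0, 0, 0, 0, -3]
R4 ← R4 + R1: [0, 0, 0, 0, 0, -7]
R3 ← R3 − (1/2)·R2: [0, 0, 0, 0, 0, 0]
R4 ← R4 − (7/6)·R2: [0, 0, 0, 0, 0, 0]
The echelon form has 2 nonzero rows; the last pivot sits in the augmented column, so rank(B) = 1 but rank([B|b]) = 2.
Since the ranks differ, the system is inconsistent.
It has no solutions.

0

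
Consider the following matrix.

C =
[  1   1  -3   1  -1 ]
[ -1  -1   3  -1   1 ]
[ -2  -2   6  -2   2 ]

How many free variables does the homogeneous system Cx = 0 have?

4

Row reduce to echelon form.
R2 ← R2 + R1: [0, 0, 0, 0, 0]
R3 ← R3 + (2)·R1: [0, 0, 0, 0, 0]
1 nonzero row, so rank(C) = 1.
C has 5 columns; by rank–nullity, nullity = 5 − 1 = 4.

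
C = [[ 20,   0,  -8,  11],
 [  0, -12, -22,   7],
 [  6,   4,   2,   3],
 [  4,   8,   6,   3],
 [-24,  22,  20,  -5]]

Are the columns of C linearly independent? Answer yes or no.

yes

Row reduce C to echelon form.
R3 ← R3 − (3/10)·R1: [0, 4, 22/5, -3/10]
R4 ← R4 − (1/5)·R1: [0, 8, 38/5, 4/5]
R5 ← R5 + (6/5)·R1: [0, 22, 52/5, 41/5]
R3 ← R3 + (1/3)·R2: [0, 0, -44/15, 61/30]
R4 ← R4 + (2/3)·R2: [0, 0, -106/15, 82/15]
R5 ← R5 + (11/6)·R2: [0, 0, -449/15, 631/30]
R4 ← R4 − (53/22)·R3: [0, 0, 0, 25/44]
R5 ← R5 − (449/44)·R3: [0, 0, 0, 25/88]
R5 ← R5 − (1/2)·R4: [0, 0, 0, 0]
4 pivots among 4 columns.
Every column is a pivot column, so the columns are linearly independent.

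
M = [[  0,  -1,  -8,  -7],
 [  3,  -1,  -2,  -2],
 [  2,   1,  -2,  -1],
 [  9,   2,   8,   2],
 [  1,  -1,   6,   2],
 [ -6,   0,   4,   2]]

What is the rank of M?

4

Row reduce to echelon form.
Swap R1 ↔ R2
R3 ← R3 − (2/3)·R1: [0, 5/3, -2/3, 1/3]
R4 ← R4 − (3)·R1: [0, 5, 14, 8]
R5 ← R5 − (1/3)·R1: [0, -2/3, 20/3, 8/3]
R6 ← R6 + (2)·R1: [0, -2, 0, -2]
R3 ← R3 + (5/3)·R2: [0, 0, -14, -34/3]
R4 ← R4 + (5)·R2: [0, 0, -26, -27]
R5 ← R5 − (2/3)·R2: [0, 0, 12, 22/3]
R6 ← R6 − (2)·R2: [0, 0, 16, 12]
R4 ← R4 − (13/7)·R3: [0, 0, 0, -125/21]
R5 ← R5 + (6/7)·R3: [0, 0, 0, -50/21]
R6 ← R6 + (8/7)·R3: [0, 0, 0, -20/21]
R5 ← R5 − (2/5)·R4: [0, 0, 0, 0]
R6 ← R6 − (4/25)·R4: [0, 0, 0, 0]
Echelon form has 4 nonzero rows, so rank(M) = 4.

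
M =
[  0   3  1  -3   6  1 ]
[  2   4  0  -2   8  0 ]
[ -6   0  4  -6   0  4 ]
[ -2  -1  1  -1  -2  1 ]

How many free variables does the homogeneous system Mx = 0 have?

Row reduce to echelon form.
Swap R1 ↔ R2
R3 ← R3 + (3)·R1: [0, 12, 4, -12, 24, 4]
R4 ← R4 + R1: [0, 3, 1, -3, 6, 1]
R3 ← R3 − (4)·R2: [0, 0, 0, 0, 0, 0]
R4 ← R4 − R2: [0, 0, 0, 0, 0, 0]
2 nonzero rows, so rank(M) = 2.
M has 6 columns; by rank–nullity, nullity = 6 − 2 = 4.

4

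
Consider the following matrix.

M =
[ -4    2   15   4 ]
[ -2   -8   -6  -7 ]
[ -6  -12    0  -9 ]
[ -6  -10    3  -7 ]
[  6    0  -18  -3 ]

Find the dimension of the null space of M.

2

Row reduce to echelon form.
R2 ← R2 − (1/2)·R1: [0, -9, -27/2, -9]
R3 ← R3 − (3/2)·R1: [0, -15, -45/2, -15]
R4 ← R4 − (3/2)·R1: [0, -13, -39/2, -13]
R5 ← R5 + (3/2)·R1: [0, 3, 9/2, 3]
R3 ← R3 − (5/3)·R2: [0, 0, 0, 0]
R4 ← R4 − (13/9)·R2: [0, 0, 0, 0]
R5 ← R5 + (1/3)·R2: [0, 0, 0, 0]
2 nonzero rows, so rank(M) = 2.
M has 4 columns; by rank–nullity, nullity = 4 − 2 = 2.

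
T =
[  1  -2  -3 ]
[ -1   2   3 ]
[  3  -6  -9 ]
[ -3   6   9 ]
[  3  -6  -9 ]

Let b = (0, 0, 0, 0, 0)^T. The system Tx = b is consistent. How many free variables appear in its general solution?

Row reduce the augmented matrix [T | b].
R2 ← R2 + R1: [0, 0, 0, 0]
R3 ← R3 − (3)·R1: [0, 0, 0, 0]
R4 ← R4 + (3)·R1: [0, 0, 0, 0]
R5 ← R5 − (3)·R1: [0, 0, 0, 0]
The echelon form has 1 nonzero rows, and every pivot lies in the first 3 columns, so rank(T) = rank([T|b]) = 1.
The system is consistent.
Free variables = (unknowns) − (rank) = 3 − 1 = 2.

2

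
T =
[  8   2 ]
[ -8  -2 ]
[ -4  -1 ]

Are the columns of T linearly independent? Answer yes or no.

no

Row reduce T to echelon form.
R2 ← R2 + R1: [0, 0]
R3 ← R3 + (1/2)·R1: [0, 0]
1 pivot among 2 columns.
Only 1 < 2 pivot columns, so the columns are linearly dependent.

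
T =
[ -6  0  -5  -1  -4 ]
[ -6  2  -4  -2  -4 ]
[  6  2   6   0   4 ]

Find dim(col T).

Row reduce to echelon form.
R2 ← R2 − R1: [0, 2, 1, -1, 0]
R3 ← R3 + R1: [0, 2, 1, -1, 0]
R3 ← R3 − R2: [0, 0, 0, 0, 0]
Echelon form has 2 nonzero rows, so rank(T) = 2.
The column space has dimension equal to the rank: 2.

2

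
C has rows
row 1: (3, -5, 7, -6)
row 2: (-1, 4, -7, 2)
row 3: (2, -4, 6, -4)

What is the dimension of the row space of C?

2

Row reduce to echelon form.
R2 ← R2 + (1/3)·R1: [0, 7/3, -14/3, 0]
R3 ← R3 − (2/3)·R1: [0, -2/3, 4/3, 0]
R3 ← R3 + (2/7)·R2: [0, 0, 0, 0]
Echelon form has 2 nonzero rows, so rank(C) = 2.
The row space has dimension equal to the rank: 2.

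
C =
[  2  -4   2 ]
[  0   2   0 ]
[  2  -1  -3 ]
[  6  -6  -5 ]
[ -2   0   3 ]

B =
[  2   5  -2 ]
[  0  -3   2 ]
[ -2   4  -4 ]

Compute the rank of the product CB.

2

First compute CB:
[[  0,  30, -20],
 [  0,  -6,   4],
 [ 10,   1,   6],
 [ 22,  28,  -4],
 [-10,   2,  -8]]
Now row reduce the product.
Swap R1 ↔ R3
R4 ← R4 − (11/5)·R1: [0, 129/5, -86/5]
R5 ← R5 + R1: [0, 3, -2]
R3 ← R3 + (5)·R2: [0, 0, 0]
R4 ← R4 + (43/10)·R2: [0, 0, 0]
R5 ← R5 + (1/2)·R2: [0, 0, 0]
2 nonzero rows, so rank(CB) = 2.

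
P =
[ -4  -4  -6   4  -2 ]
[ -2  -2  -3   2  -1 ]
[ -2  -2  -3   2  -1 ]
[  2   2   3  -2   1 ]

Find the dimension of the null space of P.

Row reduce to echelon form.
R2 ← R2 − (1/2)·R1: [0, 0, 0, 0, 0]
R3 ← R3 − (1/2)·R1: [0, 0, 0, 0, 0]
R4 ← R4 + (1/2)·R1: [0, 0, 0, 0, 0]
1 nonzero row, so rank(P) = 1.
P has 5 columns; by rank–nullity, nullity = 5 − 1 = 4.

4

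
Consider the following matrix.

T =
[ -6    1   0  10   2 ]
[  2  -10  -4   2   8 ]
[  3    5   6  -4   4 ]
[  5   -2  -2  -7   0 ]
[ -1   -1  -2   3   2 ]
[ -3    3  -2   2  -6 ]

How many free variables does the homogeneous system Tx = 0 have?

Row reduce to echelon form.
R2 ← R2 + (1/3)·R1: [0, -29/3, -4, 16/3, 26/3]
R3 ← R3 + (1/2)·R1: [0, 11/2, 6, 1, 5]
R4 ← R4 + (5/6)·R1: [0, -7/6, -2, 4/3, 5/3]
R5 ← R5 − (1/6)·R1: [0, -7/6, -2, 4/3, 5/3]
R6 ← R6 − (1/2)·R1: [0, 5/2, -2, -3, -7]
R3 ← R3 + (33/58)·R2: [0, 0, 108/29, 117/29, 288/29]
R4 ← R4 − (7/58)·R2: [0, 0, -44/29, 20/29, 18/29]
R5 ← R5 − (7/58)·R2: [0, 0, -44/29, 20/29, 18/29]
R6 ← R6 + (15/58)·R2: [0, 0, -88/29, -47/29, -138/29]
R4 ← R4 + (11/27)·R3: [0, 0, 0, 7/3, 14/3]
R5 ← R5 + (11/27)·R3: [0, 0, 0, 7/3, 14/3]
R6 ← R6 + (22/27)·R3: [0, 0, 0, 5/3, 10/3]
R5 ← R5 − R4: [0, 0, 0, 0, 0]
R6 ← R6 − (5/7)·R4: [0, 0, 0, 0, 0]
4 nonzero rows, so rank(T) = 4.
T has 5 columns; by rank–nullity, nullity = 5 − 4 = 1.

1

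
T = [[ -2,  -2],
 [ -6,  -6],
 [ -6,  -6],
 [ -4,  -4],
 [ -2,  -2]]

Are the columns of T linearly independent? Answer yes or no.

Row reduce T to echelon form.
R2 ← R2 − (3)·R1: [0, 0]
R3 ← R3 − (3)·R1: [0, 0]
R4 ← R4 − (2)·R1: [0, 0]
R5 ← R5 − R1: [0, 0]
1 pivot among 2 columns.
Only 1 < 2 pivot columns, so the columns are linearly dependent.

no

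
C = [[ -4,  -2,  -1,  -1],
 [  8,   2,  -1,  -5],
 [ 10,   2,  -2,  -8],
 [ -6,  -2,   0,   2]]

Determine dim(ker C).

Row reduce to echelon form.
R2 ← R2 + (2)·R1: [0, -2, -3, -7]
R3 ← R3 + (5/2)·R1: [0, -3, -9/2, -21/2]
R4 ← R4 − (3/2)·R1: [0, 1, 3/2, 7/2]
R3 ← R3 − (3/2)·R2: [0, 0, 0, 0]
R4 ← R4 + (1/2)·R2: [0, 0, 0, 0]
2 nonzero rows, so rank(C) = 2.
C has 4 columns; by rank–nullity, nullity = 4 − 2 = 2.

2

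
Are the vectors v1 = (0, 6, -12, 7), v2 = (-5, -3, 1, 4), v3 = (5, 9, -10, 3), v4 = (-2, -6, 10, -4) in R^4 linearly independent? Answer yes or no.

no

Form the matrix with these vectors as rows and row reduce.
Swap R1 ↔ R2
R3 ← R3 + R1: [0, 6, -9, 7]
R4 ← R4 − (2/5)·R1: [0, -24/5, 48/5, -28/5]
R3 ← R3 − R2: [0, 0, 3, 0]
R4 ← R4 + (4/5)·R2: [0, 0, 0, 0]
3 nonzero rows, so the 4 vectors span a space of dimension 3.
Since 3 < 4, the vectors are linearly dependent.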